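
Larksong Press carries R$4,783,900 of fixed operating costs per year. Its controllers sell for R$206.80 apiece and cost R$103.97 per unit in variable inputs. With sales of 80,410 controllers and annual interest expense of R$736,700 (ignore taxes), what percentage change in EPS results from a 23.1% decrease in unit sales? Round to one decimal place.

Total contribution margin = 80,410 × R$102.83 = R$8,268,560.30.
Subtracting fixed costs: EBIT = R$8,268,560.30 − R$4,783,900 = R$3,484,660.30.
After interest of R$736,700.00, pre-tax earnings = R$2,747,960.30.
Degree of combined leverage = contribution ÷ (EBIT − I) = R$8,268,560.30 ÷ R$2,747,960.30 = 3.0090.
EPS therefore changes by 3.0090 × (-23.1%) = -69.5%.

-69.5%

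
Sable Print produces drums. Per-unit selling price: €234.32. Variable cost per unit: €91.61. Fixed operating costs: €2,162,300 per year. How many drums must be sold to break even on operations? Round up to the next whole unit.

Each unit contributes €234.32 − €91.61 = €142.71.
Break-even volume = fixed costs ÷ CM per unit = €2,162,300 ÷ €142.71 = 15,151.71, so 15,152 drums.

15,152 drums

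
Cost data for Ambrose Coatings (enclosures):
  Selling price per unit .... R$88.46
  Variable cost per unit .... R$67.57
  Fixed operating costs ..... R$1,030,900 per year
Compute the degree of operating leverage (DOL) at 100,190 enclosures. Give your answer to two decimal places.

1.97

Contribution at this volume is 100,190 × R$20.89 = R$2,092,969.10.
EBIT = R$2,092,969.10 − R$1,030,900 = R$1,062,069.10.
DOL = contribution ÷ EBIT = R$2,092,969.10 ÷ R$1,062,069.10 = 1.9707.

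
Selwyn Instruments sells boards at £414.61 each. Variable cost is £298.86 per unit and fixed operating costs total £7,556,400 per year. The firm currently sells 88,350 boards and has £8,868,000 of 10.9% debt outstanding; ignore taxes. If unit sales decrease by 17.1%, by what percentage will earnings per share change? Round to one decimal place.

-102.7%

Total contribution margin = 88,350 × £115.75 = £10,226,512.50.
Subtracting fixed costs: EBIT = £10,226,512.50 − £7,556,400 = £2,670,112.50.
After interest of £966,612.00, pre-tax earnings = £1,703,500.50.
DCL = total CM / (EBIT − I) = £10,226,512.50 / £1,703,500.50 = 6.0032.
%ΔEPS = DCL × %ΔSales = 6.0032 × -17.1% = -102.7%.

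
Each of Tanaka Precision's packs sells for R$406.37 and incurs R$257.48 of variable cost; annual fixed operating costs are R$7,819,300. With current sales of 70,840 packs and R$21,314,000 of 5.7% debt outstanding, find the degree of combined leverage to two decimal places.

6.97

Total contribution margin = 70,840 × R$148.89 = R$10,547,367.60.
EBIT = R$10,547,367.60 − R$7,819,300 = R$2,728,067.60. Interest = R$1,214,898.00, so EBIT − I = R$1,513,169.60.
Degree of total leverage = total CM / (EBIT − interest) = R$10,547,367.60 / R$1,513,169.60 = 6.9704.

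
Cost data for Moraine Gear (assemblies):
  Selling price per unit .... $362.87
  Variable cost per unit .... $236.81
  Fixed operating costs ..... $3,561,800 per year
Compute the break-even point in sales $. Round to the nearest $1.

$10,252,819

Contribution margin per unit = $362.87 − $236.81 = $126.06, a CM ratio of $126.06 ÷ $362.87 = 0.3474.
Break-even revenue = fixed costs × price ÷ CM = $3,561,800 × $362.87 ÷ $126.06 = $10,252,819.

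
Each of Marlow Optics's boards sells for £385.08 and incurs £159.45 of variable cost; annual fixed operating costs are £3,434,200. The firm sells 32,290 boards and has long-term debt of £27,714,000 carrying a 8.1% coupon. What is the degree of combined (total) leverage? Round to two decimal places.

4.53

At 32,290 units, contribution = 32,290 × £225.63 = £7,285,592.70.
EBIT = £7,285,592.70 − £3,434,200 = £3,851,392.70. Interest = £2,244,834.00, so EBIT − I = £1,606,558.70.
Degree of total leverage = total CM / (EBIT − interest) = £7,285,592.70 / £1,606,558.70 = 4.5349.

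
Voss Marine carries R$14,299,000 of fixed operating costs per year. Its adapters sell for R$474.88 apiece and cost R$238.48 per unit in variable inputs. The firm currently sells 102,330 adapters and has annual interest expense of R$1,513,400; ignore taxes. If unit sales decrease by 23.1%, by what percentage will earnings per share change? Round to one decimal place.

-66.7%

Contribution at this volume is 102,330 × R$236.40 = R$24,190,812.00.
Operating income = contribution − fixed costs = R$24,190,812.00 − R$14,299,000 = R$9,891,812.00.
Interest = R$1,513,400.00, so EBIT − I = R$8,378,412.00.
Degree of combined leverage = contribution ÷ (EBIT − I) = R$24,190,812.00 ÷ R$8,378,412.00 = 2.8873.
EPS therefore changes by 2.8873 × (-23.1%) = -66.7%.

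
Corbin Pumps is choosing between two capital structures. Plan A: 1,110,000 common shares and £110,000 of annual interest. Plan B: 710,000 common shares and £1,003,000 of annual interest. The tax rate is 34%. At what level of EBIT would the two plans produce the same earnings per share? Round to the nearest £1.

Set EPS_A = EPS_B: (EBIT − £110,000)(1 − 0.34) ÷ 1,110,000 = (EBIT − £1,003,000)(1 − 0.34) ÷ 710,000.
Cancelling (1 − t) and cross-multiplying: 710,000·(EBIT − 110,000) = 1,110,000·(EBIT − 1,003,000).
EBIT × (1,110,000 − 710,000) = 1,003,000 × 1,110,000 − 110,000 × 710,000 = 1,035,230,000,000, so EBIT = 1,035,230,000,000 ÷ 400,000 = 2,588,075.00.

£2,588,075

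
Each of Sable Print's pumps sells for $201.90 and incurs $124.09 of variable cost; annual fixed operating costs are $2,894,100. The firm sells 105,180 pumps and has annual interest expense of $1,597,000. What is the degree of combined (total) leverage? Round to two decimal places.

2.22

Total contribution margin = 105,180 × $77.81 = $8,184,055.80.
Subtracting fixed costs: EBIT = $8,184,055.80 − $2,894,100 = $5,289,955.80. Interest = $1,597,000.00.
DOL = $8,184,055.80 ÷ $5,289,955.80 = 1.5471; DFL = $5,289,955.80 ÷ $3,692,955.80 = 1.4324.
Combined leverage = 1.5471 × 1.4324 = 2.2161.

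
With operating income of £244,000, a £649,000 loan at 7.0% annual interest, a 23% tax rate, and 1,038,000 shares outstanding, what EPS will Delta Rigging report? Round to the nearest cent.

Pre-tax income = £244,000 − £45,430.00 = £198,570.00.
After tax at 23%: net income = £198,570.00 × 0.77 = £152,898.90.
EPS = £152,898.90 ÷ 1,038,000 = £0.15.

£0.15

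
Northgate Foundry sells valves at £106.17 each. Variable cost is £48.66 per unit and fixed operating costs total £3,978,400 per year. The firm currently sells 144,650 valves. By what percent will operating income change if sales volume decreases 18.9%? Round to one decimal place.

Total contribution margin = 144,650 × £57.51 = £8,318,821.50.
Operating income = contribution − fixed costs = £8,318,821.50 − £3,978,400 = £4,340,421.50.
So DOL = total CM / EBIT = £8,318,821.50 / £4,340,421.50 = 1.9166.
Operating income changes by 1.9166 × -18.9% = -36.2%.

-36.2%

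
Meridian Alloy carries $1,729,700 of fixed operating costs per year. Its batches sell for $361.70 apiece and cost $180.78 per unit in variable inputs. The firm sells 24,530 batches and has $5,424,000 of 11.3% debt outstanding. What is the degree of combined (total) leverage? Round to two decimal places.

Total contribution margin = 24,530 × $180.92 = $4,437,967.60.
Subtracting fixed costs: EBIT = $4,437,967.60 − $1,729,700 = $2,708,267.60. Interest = $612,912.00, so EBIT − I = $2,095,355.60.
DCL = contribution ÷ (EBIT − I) = $4,437,967.60 ÷ $2,095,355.60 = 2.1180.

2.12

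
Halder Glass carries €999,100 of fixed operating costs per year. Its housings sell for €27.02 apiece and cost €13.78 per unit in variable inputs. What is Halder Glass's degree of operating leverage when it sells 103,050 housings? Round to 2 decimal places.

At 103,050 units, contribution = 103,050 × €13.24 = €1,364,382.00.
Operating income = contribution − fixed costs = €1,364,382.00 − €999,100 = €365,282.00.
DOL = contribution ÷ EBIT = €1,364,382.00 ÷ €365,282.00 = 3.7351.

3.74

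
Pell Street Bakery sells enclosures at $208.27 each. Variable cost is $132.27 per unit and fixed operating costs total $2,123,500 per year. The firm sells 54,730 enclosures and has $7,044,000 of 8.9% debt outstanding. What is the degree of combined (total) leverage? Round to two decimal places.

2.95

Total contribution margin = 54,730 × $76.00 = $4,159,480.00.
EBIT = $4,159,480.00 − $2,123,500 = $2,035,980.00. Interest = $626,916.00, so EBIT − I = $1,409,064.00.
DCL = contribution ÷ (EBIT − I) = $4,159,480.00 ÷ $1,409,064.00 = 2.9519.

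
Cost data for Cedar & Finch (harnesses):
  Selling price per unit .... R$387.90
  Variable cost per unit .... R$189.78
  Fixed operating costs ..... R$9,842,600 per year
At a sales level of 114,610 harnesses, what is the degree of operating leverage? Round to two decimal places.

1.77

At 114,610 units, contribution = 114,610 × R$198.12 = R$22,706,533.20.
Operating income = contribution − fixed costs = R$22,706,533.20 − R$9,842,600 = R$12,863,933.20.
DOL = contribution ÷ EBIT = R$22,706,533.20 ÷ R$12,863,933.20 = 1.7651.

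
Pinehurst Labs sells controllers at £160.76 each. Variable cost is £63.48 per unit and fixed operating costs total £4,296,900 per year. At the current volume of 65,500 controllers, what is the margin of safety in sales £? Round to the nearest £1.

Contribution margin per unit = £160.76 − £63.48 = £97.28. Break-even units = £4,296,900 ÷ £97.28 = 44,170.44; break-even revenue = 44,170.44 × £160.76 = £7,100,839.27.
Actual sales revenue = 65,500 × £160.76 = £10,529,780.00.
Margin of safety = £10,529,780.00 − £7,100,839.27 = £3,428,941.

£3,428,941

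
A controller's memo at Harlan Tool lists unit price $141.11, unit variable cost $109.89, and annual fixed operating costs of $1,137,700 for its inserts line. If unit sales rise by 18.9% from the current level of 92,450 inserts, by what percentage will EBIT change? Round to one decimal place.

Contribution at this volume is 92,450 × $31.22 = $2,886,289.00.
Operating income = contribution − fixed costs = $2,886,289.00 − $1,137,700 = $1,748,589.00.
Degree of operating leverage = $2,886,289.00 / $1,748,589.00 = 1.6506.
So EBIT moves 1.6506 × (+18.9%) = +31.2%.

+31.2%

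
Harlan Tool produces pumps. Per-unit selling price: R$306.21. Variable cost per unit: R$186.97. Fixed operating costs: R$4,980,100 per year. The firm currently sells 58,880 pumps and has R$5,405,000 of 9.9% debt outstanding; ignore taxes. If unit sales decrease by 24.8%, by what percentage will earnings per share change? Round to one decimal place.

-115.6%

Contribution at this volume is 58,880 × R$119.24 = R$7,020,851.20.
Subtracting fixed costs: EBIT = R$7,020,851.20 − R$4,980,100 = R$2,040,751.20.
After interest of R$535,095.00, pre-tax earnings = R$1,505,656.20.
DCL = total CM / (EBIT − I) = R$7,020,851.20 / R$1,505,656.20 = 4.6630.
EPS therefore changes by 4.6630 × (-24.8%) = -115.6%.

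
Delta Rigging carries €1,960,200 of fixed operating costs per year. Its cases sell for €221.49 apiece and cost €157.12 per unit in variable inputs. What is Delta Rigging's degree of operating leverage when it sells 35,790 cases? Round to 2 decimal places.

6.70

At 35,790 units, contribution = 35,790 × €64.37 = €2,303,802.30.
EBIT = €2,303,802.30 − €1,960,200 = €343,602.30.
So DOL = total CM / EBIT = €2,303,802.30 / €343,602.30 = 6.7049.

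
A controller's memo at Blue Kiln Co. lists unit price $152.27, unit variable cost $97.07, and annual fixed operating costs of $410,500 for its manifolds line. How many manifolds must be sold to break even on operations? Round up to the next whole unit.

7,437 manifolds

Each unit contributes $152.27 − $97.07 = $55.20.
Break-even volume = fixed costs ÷ CM per unit = $410,500 ÷ $55.20 = 7,436.59, so 7,437 manifolds.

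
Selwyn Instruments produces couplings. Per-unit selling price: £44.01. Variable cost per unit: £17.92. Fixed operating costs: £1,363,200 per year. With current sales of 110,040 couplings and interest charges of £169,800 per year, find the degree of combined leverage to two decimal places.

At 110,040 units, contribution = 110,040 × £26.09 = £2,870,943.60.
Operating income = contribution − fixed costs = £2,870,943.60 − £1,363,200 = £1,507,743.60. Interest = £169,800.00, so EBIT − I = £1,337,943.60.
Degree of total leverage = total CM / (EBIT − interest) = £2,870,943.60 / £1,337,943.60 = 2.1458.

2.15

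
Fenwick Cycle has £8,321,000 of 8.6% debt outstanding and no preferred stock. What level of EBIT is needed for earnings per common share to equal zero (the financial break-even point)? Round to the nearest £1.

£715,606

Annual interest = 8.6% × £8,321,000 = £715,606.00.
Without preferred stock the financial break-even is simply EBIT = interest = £715,606.00.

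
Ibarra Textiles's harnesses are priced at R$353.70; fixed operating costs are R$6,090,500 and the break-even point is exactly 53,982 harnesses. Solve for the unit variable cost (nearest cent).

R$240.88

At break-even, FC = Q × (P − VC), so P − VC = R$6,090,500 ÷ 53,982 = R$112.8246.
Variable cost per unit = R$353.70 − R$112.8246 = R$240.88.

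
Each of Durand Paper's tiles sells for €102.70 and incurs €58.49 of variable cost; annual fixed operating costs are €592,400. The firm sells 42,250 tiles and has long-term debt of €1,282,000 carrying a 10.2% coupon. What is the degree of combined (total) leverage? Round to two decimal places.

1.63

Total contribution margin = 42,250 × €44.21 = €1,867,872.50.
Subtracting fixed costs: EBIT = €1,867,872.50 − €592,400 = €1,275,472.50. Interest = €130,764.00.
DOL = €1,867,872.50 ÷ €1,275,472.50 = 1.4645; DFL = €1,275,472.50 ÷ €1,144,708.50 = 1.1142.
Combined leverage = 1.4645 × 1.1142 = 1.6317.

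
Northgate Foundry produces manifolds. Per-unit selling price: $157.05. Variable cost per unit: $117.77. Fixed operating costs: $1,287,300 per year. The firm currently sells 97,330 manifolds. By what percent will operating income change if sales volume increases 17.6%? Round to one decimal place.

+26.5%

At 97,330 units, contribution = 97,330 × $39.28 = $3,823,122.40.
Subtracting fixed costs: EBIT = $3,823,122.40 − $1,287,300 = $2,535,822.40.
Degree of operating leverage = $3,823,122.40 / $2,535,822.40 = 1.5076.
%ΔEBIT = DOL × %ΔSales = 1.5076 × +17.6% = +26.5%.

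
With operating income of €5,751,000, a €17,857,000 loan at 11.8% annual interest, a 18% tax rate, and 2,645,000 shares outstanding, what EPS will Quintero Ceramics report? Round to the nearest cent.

Interest = €2,107,126.00, so EBT = €5,751,000 − €2,107,126.00 = €3,643,874.00.
Net income = €3,643,874.00 × (1 − 0.18) = €2,987,976.68.
Per share: €2,987,976.68 / 2,645,000 shares = €1.13.

€1.13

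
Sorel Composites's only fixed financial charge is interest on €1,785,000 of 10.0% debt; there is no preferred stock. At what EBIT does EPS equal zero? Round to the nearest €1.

€178,500

Annual interest = 10.0% × €1,785,000 = €178,500.00.
With no preferred dividends, EPS = 0 when EBIT exactly covers interest, so the financial break-even EBIT is €178,500.00.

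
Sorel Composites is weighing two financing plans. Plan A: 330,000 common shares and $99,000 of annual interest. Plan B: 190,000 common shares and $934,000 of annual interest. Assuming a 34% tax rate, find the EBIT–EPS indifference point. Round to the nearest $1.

Set EPS_A = EPS_B: (EBIT − $99,000)(1 − 0.34) ÷ 330,000 = (EBIT − $934,000)(1 − 0.34) ÷ 190,000.
The (1 − t) factor cancels: (EBIT − 99,000) × 190,000 = (EBIT − 934,000) × 330,000.
Solving, EBIT = (934,000·330,000 − 99,000·190,000) / (330,000 − 190,000) = 289,410,000,000 / 140,000 = 2,067,214.29.

$2,067,214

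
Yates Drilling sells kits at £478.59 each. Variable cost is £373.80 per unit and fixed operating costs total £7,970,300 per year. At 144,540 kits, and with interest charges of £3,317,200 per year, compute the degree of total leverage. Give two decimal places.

Contribution at this volume is 144,540 × £104.79 = £15,146,346.60.
Operating income = contribution − fixed costs = £15,146,346.60 − £7,970,300 = £7,176,046.60. Interest = £3,317,200.00, so EBIT − I = £3,858,846.60.
DCL = contribution ÷ (EBIT − I) = £15,146,346.60 ÷ £3,858,846.60 = 3.9251.

3.93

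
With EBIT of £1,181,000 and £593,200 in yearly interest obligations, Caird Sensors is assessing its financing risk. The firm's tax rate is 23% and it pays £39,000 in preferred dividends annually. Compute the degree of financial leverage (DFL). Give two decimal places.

Interest = £593,200.00.
Pre-tax preferred-dividend burden = £39,000 ÷ (1 − 0.23) = £50,649.35.
DFL = EBIT ÷ [EBIT − I − D_p/(1−t)] = £1,181,000 ÷ [£1,181,000 − £593,200.00 − £50,649.35] = £1,181,000 ÷ £537,150.65 = 2.1986.

2.20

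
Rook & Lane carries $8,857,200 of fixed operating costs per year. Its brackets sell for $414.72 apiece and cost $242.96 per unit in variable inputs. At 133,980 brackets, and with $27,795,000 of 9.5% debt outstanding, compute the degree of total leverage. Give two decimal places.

At 133,980 units, contribution = 133,980 × $171.76 = $23,012,404.80.
Subtracting fixed costs: EBIT = $23,012,404.80 − $8,857,200 = $14,155,204.80. Interest = $2,640,525.00, so EBIT − I = $11,514,679.80.
DCL = contribution ÷ (EBIT − I) = $23,012,404.80 ÷ $11,514,679.80 = 1.9985.

2.00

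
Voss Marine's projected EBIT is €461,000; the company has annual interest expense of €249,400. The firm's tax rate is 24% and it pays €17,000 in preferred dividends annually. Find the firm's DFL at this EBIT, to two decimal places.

2.44

Annual interest charges come to €249,400.00.
Pre-tax preferred-dividend burden = €17,000 ÷ (1 − 0.24) = €22,368.42.
DFL = EBIT ÷ [EBIT − I − D_p/(1−t)] = €461,000 ÷ [€461,000 − €249,400.00 − €22,368.42] = €461,000 ÷ €189,231.58 = 2.4362.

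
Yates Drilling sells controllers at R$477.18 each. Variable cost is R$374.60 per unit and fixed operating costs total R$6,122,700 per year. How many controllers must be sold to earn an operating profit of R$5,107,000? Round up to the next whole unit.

Unit CM = price − variable cost = R$477.18 − R$374.60 = R$102.58.
Required volume = (fixed costs + target profit) ÷ CM = (R$6,122,700 + R$5,107,000) ÷ R$102.58 = 109,472.61, so 109,473 controllers.

109,473 controllers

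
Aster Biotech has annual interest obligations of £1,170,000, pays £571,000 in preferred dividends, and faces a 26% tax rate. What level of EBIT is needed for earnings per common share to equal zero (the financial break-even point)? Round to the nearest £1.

Preferred dividends are paid after tax, so their pre-tax equivalent is £571,000 ÷ (1 − 0.26) = £771,621.62.
EPS = 0 when EBIT covers interest plus the pre-tax preferred burden: £1,170,000 + £771,621.62 = £1,941,621.62.

£1,941,622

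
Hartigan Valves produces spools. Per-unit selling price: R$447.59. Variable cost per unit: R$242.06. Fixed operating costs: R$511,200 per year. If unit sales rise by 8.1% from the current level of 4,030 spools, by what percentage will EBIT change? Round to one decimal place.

At 4,030 units, contribution = 4,030 × R$205.53 = R$828,285.90.
EBIT = R$828,285.90 − R$511,200 = R$317,085.90.
So DOL = total CM / EBIT = R$828,285.90 / R$317,085.90 = 2.6122.
Operating income changes by 2.6122 × +8.1% = +21.2%.

+21.2%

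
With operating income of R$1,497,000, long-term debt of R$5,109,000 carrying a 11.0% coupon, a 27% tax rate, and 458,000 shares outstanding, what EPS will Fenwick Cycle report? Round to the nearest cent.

R$1.49

Interest = R$561,990.00, so EBT = R$1,497,000 − R$561,990.00 = R$935,010.00.
Net income = R$935,010.00 × (1 − 0.27) = R$682,557.30.
Per share: R$682,557.30 / 458,000 shares = R$1.49.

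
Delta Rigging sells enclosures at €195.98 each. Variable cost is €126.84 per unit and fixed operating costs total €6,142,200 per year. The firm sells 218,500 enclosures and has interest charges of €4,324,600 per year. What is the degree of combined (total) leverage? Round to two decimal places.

3.26

Total contribution margin = 218,500 × €69.14 = €15,107,090.00.
EBIT = €15,107,090.00 − €6,142,200 = €8,964,890.00. Interest = €4,324,600.00, so EBIT − I = €4,640,290.00.
Degree of total leverage = total CM / (EBIT − interest) = €15,107,090.00 / €4,640,290.00 = 3.2556.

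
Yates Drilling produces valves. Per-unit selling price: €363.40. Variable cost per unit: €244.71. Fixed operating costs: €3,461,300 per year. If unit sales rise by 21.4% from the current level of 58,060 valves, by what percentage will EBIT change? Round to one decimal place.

+43.0%

Total contribution margin = 58,060 × €118.69 = €6,891,141.40.
Operating income = contribution − fixed costs = €6,891,141.40 − €3,461,300 = €3,429,841.40.
So DOL = total CM / EBIT = €6,891,141.40 / €3,429,841.40 = 2.0092.
Operating income changes by 2.0092 × +21.4% = +43.0%.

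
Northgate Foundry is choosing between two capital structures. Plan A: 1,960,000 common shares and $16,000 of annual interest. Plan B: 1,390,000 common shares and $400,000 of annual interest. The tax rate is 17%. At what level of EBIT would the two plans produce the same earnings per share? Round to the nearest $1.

Set EPS_A = EPS_B: (EBIT − $16,000)(1 − 0.17) ÷ 1,960,000 = (EBIT − $400,000)(1 − 0.17) ÷ 1,390,000.
The (1 − t) factor cancels: (EBIT − 16,000) × 1,390,000 = (EBIT − 400,000) × 1,960,000.
Solving, EBIT = (400,000·1,960,000 − 16,000·1,390,000) / (1,960,000 − 1,390,000) = 761,760,000,000 / 570,000 = 1,336,421.05.

$1,336,421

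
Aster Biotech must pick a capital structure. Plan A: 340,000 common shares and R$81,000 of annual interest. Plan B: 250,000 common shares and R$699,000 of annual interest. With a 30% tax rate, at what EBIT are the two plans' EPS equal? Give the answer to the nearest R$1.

At indifference, (EBIT − 81,000)(1 − t)/340,000 = (EBIT − 699,000)(1 − t)/250,000.
The (1 − t) factor cancels: (EBIT − 81,000) × 250,000 = (EBIT − 699,000) × 340,000.
Solving, EBIT = (699,000·340,000 − 81,000·250,000) / (340,000 − 250,000) = 217,410,000,000 / 90,000 = 2,415,666.67.

R$2,415,667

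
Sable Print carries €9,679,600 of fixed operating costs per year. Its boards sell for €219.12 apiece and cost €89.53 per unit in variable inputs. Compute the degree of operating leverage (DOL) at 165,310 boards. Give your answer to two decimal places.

Contribution at this volume is 165,310 × €129.59 = €21,422,522.90.
Operating income = contribution − fixed costs = €21,422,522.90 − €9,679,600 = €11,742,922.90.
So DOL = total CM / EBIT = €21,422,522.90 / €11,742,922.90 = 1.8243.

1.82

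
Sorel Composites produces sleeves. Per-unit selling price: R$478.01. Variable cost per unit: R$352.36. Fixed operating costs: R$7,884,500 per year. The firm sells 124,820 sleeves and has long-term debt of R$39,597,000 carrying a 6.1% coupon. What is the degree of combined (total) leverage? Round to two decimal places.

Total contribution margin = 124,820 × R$125.65 = R$15,683,633.00.
EBIT = R$15,683,633.00 − R$7,884,500 = R$7,799,133.00. Interest = R$2,415,417.00, so EBIT − I = R$5,383,716.00.
Degree of total leverage = total CM / (EBIT − interest) = R$15,683,633.00 / R$5,383,716.00 = 2.9132.

2.91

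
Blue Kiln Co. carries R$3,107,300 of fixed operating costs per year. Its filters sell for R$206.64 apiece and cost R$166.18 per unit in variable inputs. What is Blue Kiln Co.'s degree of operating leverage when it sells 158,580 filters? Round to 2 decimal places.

1.94

At 158,580 units, contribution = 158,580 × R$40.46 = R$6,416,146.80.
EBIT = R$6,416,146.80 − R$3,107,300 = R$3,308,846.80.
So DOL = total CM / EBIT = R$6,416,146.80 / R$3,308,846.80 = 1.9391.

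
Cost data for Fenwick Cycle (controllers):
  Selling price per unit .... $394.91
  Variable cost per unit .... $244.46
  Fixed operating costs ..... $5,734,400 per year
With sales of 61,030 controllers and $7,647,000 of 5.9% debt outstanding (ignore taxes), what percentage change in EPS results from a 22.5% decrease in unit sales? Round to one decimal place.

At 61,030 units, contribution = 61,030 × $150.45 = $9,181,963.50.
EBIT = $9,181,963.50 − $5,734,400 = $3,447,563.50.
After interest of $451,173.00, pre-tax earnings = $2,996,390.50.
Degree of combined leverage = contribution ÷ (EBIT − I) = $9,181,963.50 ÷ $2,996,390.50 = 3.0643.
%ΔEPS = DCL × %ΔSales = 3.0643 × -22.5% = -68.9%.

-68.9%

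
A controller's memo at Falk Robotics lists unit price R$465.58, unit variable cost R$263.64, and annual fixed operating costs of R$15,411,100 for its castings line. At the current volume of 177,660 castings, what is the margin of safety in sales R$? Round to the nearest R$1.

R$47,184,092

Unit CM = price − variable cost = R$465.58 − R$263.64 = R$201.94. Break-even units = R$15,411,100 ÷ R$201.94 = 76,315.24; break-even revenue = 76,315.24 × R$465.58 = R$35,530,850.44.
Current sales = 177,660 × R$465.58 = R$82,714,942.80.
Margin of safety = R$82,714,942.80 − R$35,530,850.44 = R$47,184,092.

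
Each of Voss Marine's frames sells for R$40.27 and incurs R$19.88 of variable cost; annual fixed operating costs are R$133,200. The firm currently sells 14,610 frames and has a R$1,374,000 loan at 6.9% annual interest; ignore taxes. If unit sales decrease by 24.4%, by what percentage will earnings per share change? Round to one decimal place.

At 14,610 units, contribution = 14,610 × R$20.39 = R$297,897.90.
Subtracting fixed costs: EBIT = R$297,897.90 − R$133,200 = R$164,697.90.
After interest of R$94,806.00, pre-tax earnings = R$69,891.90.
Degree of combined leverage = contribution ÷ (EBIT − I) = R$297,897.90 ÷ R$69,891.90 = 4.2623.
EPS therefore changes by 4.2623 × (-24.4%) = -104.0%.

-104.0%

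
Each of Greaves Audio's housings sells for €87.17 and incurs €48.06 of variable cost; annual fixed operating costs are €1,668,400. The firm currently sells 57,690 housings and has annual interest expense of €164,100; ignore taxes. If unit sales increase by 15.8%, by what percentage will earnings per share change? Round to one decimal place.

+84.1%

At 57,690 units, contribution = 57,690 × €39.11 = €2,256,255.90.
EBIT = €2,256,255.90 − €1,668,400 = €587,855.90.
Interest = €164,100.00, so EBIT − I = €423,755.90.
Degree of combined leverage = contribution ÷ (EBIT − I) = €2,256,255.90 ÷ €423,755.90 = 5.3244.
%ΔEPS = DCL × %ΔSales = 5.3244 × +15.8% = +84.1%.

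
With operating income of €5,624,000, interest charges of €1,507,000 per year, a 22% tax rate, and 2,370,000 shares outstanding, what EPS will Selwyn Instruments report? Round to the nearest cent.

Interest = €1,507,000.00, so EBT = €5,624,000 − €1,507,000.00 = €4,117,000.00.
Net income = €4,117,000.00 × (1 − 0.22) = €3,211,260.00.
EPS = €3,211,260.00 ÷ 2,370,000 = €1.35.

€1.35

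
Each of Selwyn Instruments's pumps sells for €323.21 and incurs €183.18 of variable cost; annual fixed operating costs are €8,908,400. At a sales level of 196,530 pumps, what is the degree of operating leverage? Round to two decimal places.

Total contribution margin = 196,530 × €140.03 = €27,520,095.90.
EBIT = €27,520,095.90 − €8,908,400 = €18,611,695.90.
Degree of operating leverage = €27,520,095.90 / €18,611,695.90 = 1.4786.

1.48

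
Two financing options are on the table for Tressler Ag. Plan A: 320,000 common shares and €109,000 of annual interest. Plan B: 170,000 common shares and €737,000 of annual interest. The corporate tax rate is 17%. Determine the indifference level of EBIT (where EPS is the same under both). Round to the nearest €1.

€1,448,733

At indifference, (EBIT − 109,000)(1 − t)/320,000 = (EBIT − 737,000)(1 − t)/170,000.
Cancelling (1 − t) and cross-multiplying: 170,000·(EBIT − 109,000) = 320,000·(EBIT − 737,000).
EBIT × (320,000 − 170,000) = 737,000 × 320,000 − 109,000 × 170,000 = 217,310,000,000, so EBIT = 217,310,000,000 ÷ 150,000 = 1,448,733.33.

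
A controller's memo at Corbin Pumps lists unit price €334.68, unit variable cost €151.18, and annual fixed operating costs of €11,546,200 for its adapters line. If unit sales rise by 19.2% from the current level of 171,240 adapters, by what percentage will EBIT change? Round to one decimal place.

+30.4%

At 171,240 units, contribution = 171,240 × €183.50 = €31,422,540.00.
EBIT = €31,422,540.00 − €11,546,200 = €19,876,340.00.
DOL = contribution ÷ EBIT = €31,422,540.00 ÷ €19,876,340.00 = 1.5809.
%ΔEBIT = DOL × %ΔSales = 1.5809 × +19.2% = +30.4%.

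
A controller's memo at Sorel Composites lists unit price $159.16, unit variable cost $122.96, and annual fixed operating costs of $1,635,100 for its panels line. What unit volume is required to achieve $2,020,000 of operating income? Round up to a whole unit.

100,970 panels

Contribution margin per unit = $159.16 − $122.96 = $36.20.
Need Q such that Q × $36.20 − $1,635,100 = $2,020,000, i.e. Q = $3,655,100 / $36.20 = 100,969.61 → 100,970.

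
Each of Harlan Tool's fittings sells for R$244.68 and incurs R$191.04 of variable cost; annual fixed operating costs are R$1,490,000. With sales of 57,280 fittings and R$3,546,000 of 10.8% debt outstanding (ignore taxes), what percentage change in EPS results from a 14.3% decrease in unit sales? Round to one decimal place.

-36.6%

Contribution at this volume is 57,280 × R$53.64 = R$3,072,499.20.
Subtracting fixed costs: EBIT = R$3,072,499.20 − R$1,490,000 = R$1,582,499.20.
After interest of R$382,968.00, pre-tax earnings = R$1,199,531.20.
DCL = total CM / (EBIT − I) = R$3,072,499.20 / R$1,199,531.20 = 2.5614.
EPS therefore changes by 2.5614 × (-14.3%) = -36.6%.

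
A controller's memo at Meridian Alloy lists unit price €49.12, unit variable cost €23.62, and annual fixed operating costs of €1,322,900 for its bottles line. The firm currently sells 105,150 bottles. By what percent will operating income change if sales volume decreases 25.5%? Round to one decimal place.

-50.3%

Contribution at this volume is 105,150 × €25.50 = €2,681,325.00.
Subtracting fixed costs: EBIT = €2,681,325.00 − €1,322,900 = €1,358,425.00.
So DOL = total CM / EBIT = €2,681,325.00 / €1,358,425.00 = 1.9738.
Operating income changes by 1.9738 × -25.5% = -50.3%.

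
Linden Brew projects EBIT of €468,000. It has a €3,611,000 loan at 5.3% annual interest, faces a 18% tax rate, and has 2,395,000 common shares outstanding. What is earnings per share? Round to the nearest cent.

Interest = €191,383.00, so EBT = €468,000 − €191,383.00 = €276,617.00.
Net income = €276,617.00 × (1 − 0.18) = €226,825.94.
EPS = €226,825.94 ÷ 2,395,000 = €0.09.

€0.09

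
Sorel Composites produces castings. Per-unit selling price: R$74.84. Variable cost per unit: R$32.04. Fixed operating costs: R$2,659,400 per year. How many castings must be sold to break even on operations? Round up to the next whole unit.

Unit CM = price − variable cost = R$74.84 − R$32.04 = R$42.80.
Break-even Q = R$2,659,400 / R$42.80 = 62,135.51 → 62,136 castings.

62,136 castings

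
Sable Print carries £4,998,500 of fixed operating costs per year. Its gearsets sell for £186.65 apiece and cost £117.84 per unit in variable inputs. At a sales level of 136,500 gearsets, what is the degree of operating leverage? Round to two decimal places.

Contribution at this volume is 136,500 × £68.81 = £9,392,565.00.
EBIT = £9,392,565.00 − £4,998,500 = £4,394,065.00.
DOL = contribution ÷ EBIT = £9,392,565.00 ÷ £4,394,065.00 = 2.1376.

2.14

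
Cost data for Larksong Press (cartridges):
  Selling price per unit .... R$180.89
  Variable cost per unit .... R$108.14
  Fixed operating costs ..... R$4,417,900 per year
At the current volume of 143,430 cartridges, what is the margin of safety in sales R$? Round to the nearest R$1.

Unit CM = price − variable cost = R$180.89 − R$108.14 = R$72.75. Break-even units = R$4,417,900 ÷ R$72.75 = 60,727.15; break-even revenue = 60,727.15 × R$180.89 = R$10,984,933.76.
Current sales = 143,430 × R$180.89 = R$25,945,052.70.
Margin of safety = R$25,945,052.70 − R$10,984,933.76 = R$14,960,119.

R$14,960,119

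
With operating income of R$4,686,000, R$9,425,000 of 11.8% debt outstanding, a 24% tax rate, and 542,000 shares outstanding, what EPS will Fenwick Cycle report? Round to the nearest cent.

R$5.01

Pre-tax income = R$4,686,000 − R$1,112,150.00 = R$3,573,850.00.
After tax at 24%: net income = R$3,573,850.00 × 0.76 = R$2,716,126.00.
EPS = R$2,716,126.00 ÷ 542,000 = R$5.01.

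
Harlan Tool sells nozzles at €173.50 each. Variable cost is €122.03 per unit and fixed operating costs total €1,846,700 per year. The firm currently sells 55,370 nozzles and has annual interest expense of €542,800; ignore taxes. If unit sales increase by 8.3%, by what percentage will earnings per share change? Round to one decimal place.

+51.4%

At 55,370 units, contribution = 55,370 × €51.47 = €2,849,893.90.
Operating income = contribution − fixed costs = €2,849,893.90 − €1,846,700 = €1,003,193.90.
Interest = €542,800.00, so EBIT − I = €460,393.90.
DCL = total CM / (EBIT − I) = €2,849,893.90 / €460,393.90 = 6.1901.
%ΔEPS = DCL × %ΔSales = 6.1901 × +8.3% = +51.4%.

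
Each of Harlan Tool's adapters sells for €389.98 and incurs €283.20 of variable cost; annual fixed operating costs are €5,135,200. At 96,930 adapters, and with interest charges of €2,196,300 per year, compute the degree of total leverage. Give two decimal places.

Contribution at this volume is 96,930 × €106.78 = €10,350,185.40.
EBIT = €10,350,185.40 − €5,135,200 = €5,214,985.40. Interest = €2,196,300.00, so EBIT − I = €3,018,685.40.
Degree of total leverage = total CM / (EBIT − interest) = €10,350,185.40 / €3,018,685.40 = 3.4287.

3.43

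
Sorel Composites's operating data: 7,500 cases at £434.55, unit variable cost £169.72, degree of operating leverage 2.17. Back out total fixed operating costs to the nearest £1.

At 7,500 units, contribution = 7,500 × £264.83 = £1,986,225.00.
Since DOL = CM ÷ EBIT, EBIT = £1,986,225.00 ÷ 2.17 = £915,311.06.
And FC = contribution − EBIT = £1,986,225.00 − £915,311.06 = £1,070,914.

£1,070,914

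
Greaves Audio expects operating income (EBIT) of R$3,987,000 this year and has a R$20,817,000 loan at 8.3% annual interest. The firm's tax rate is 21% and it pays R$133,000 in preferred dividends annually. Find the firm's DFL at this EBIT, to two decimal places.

Interest = R$1,727,811.00.
Preferred dividends grossed up pre-tax: R$133,000 / (1 − 0.21) = R$168,354.43.
DFL = EBIT ÷ [EBIT − I − D_p/(1−t)] = R$3,987,000 ÷ [R$3,987,000 − R$1,727,811.00 − R$168,354.43] = R$3,987,000 ÷ R$2,090,834.57 = 1.9069.

1.91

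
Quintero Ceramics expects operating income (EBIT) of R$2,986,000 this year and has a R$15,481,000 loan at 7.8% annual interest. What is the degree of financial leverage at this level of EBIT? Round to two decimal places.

Annual interest charges come to R$1,207,518.00.
DFL = EBIT ÷ (EBIT − I) = R$2,986,000 ÷ (R$2,986,000 − R$1,207,518.00) = R$2,986,000 ÷ R$1,778,482.00 = 1.6790.

1.68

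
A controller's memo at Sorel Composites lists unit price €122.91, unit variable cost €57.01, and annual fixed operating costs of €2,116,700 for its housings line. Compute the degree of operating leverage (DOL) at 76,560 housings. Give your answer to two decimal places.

Total contribution margin = 76,560 × €65.90 = €5,045,304.00.
Operating income = contribution − fixed costs = €5,045,304.00 − €2,116,700 = €2,928,604.00.
So DOL = total CM / EBIT = €5,045,304.00 / €2,928,604.00 = 1.7228.

1.72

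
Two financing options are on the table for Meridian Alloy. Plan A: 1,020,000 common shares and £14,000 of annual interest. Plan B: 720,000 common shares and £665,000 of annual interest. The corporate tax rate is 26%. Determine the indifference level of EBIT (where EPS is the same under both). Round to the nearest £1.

Set EPS_A = EPS_B: (EBIT − £14,000)(1 − 0.26) ÷ 1,020,000 = (EBIT − £665,000)(1 − 0.26) ÷ 720,000.
Cancelling (1 − t) and cross-multiplying: 720,000·(EBIT − 14,000) = 1,020,000·(EBIT − 665,000).
EBIT × (1,020,000 − 720,000) = 665,000 × 1,020,000 − 14,000 × 720,000 = 668,220,000,000, so EBIT = 668,220,000,000 ÷ 300,000 = 2,227,400.00.

£2,227,400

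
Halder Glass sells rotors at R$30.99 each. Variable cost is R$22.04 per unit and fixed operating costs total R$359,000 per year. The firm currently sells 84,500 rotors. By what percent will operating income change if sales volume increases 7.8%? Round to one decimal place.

At 84,500 units, contribution = 84,500 × R$8.95 = R$756,275.00.
Subtracting fixed costs: EBIT = R$756,275.00 − R$359,000 = R$397,275.00.
DOL = contribution ÷ EBIT = R$756,275.00 ÷ R$397,275.00 = 1.9037.
So EBIT moves 1.9037 × (+7.8%) = +14.8%.

+14.8%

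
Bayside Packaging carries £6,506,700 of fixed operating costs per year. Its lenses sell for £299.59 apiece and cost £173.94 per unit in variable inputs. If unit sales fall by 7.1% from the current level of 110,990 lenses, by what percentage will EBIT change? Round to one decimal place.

Contribution at this volume is 110,990 × £125.65 = £13,945,893.50.
Operating income = contribution − fixed costs = £13,945,893.50 − £6,506,700 = £7,439,193.50.
Degree of operating leverage = £13,945,893.50 / £7,439,193.50 = 1.8747.
%ΔEBIT = DOL × %ΔSales = 1.8747 × -7.1% = -13.3%.

-13.3%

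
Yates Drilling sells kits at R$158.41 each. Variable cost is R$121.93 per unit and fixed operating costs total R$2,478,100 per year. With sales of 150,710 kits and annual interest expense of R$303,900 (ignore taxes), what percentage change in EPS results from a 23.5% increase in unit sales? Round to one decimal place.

Contribution at this volume is 150,710 × R$36.48 = R$5,497,900.80.
Subtracting fixed costs: EBIT = R$5,497,900.80 − R$2,478,100 = R$3,019,800.80.
Interest = R$303,900.00, so EBIT − I = R$2,715,900.80.
DCL = total CM / (EBIT − I) = R$5,497,900.80 / R$2,715,900.80 = 2.0243.
%ΔEPS = DCL × %ΔSales = 2.0243 × +23.5% = +47.6%.

+47.6%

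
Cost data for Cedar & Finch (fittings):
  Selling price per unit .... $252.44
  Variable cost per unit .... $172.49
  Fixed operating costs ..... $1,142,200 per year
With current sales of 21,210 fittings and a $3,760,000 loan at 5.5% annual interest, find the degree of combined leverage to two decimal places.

4.89

At 21,210 units, contribution = 21,210 × $79.95 = $1,695,739.50.
EBIT = $1,695,739.50 − $1,142,200 = $553,539.50. Interest = $206,800.00, so EBIT − I = $346,739.50.
DCL = contribution ÷ (EBIT − I) = $1,695,739.50 ÷ $346,739.50 = 4.8905.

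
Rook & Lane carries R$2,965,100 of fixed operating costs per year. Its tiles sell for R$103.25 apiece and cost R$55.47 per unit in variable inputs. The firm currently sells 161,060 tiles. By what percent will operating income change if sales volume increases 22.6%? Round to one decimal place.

Total contribution margin = 161,060 × R$47.78 = R$7,695,446.80.
Operating income = contribution − fixed costs = R$7,695,446.80 − R$2,965,100 = R$4,730,346.80.
Degree of operating leverage = R$7,695,446.80 / R$4,730,346.80 = 1.6268.
So EBIT moves 1.6268 × (+22.6%) = +36.8%.

+36.8%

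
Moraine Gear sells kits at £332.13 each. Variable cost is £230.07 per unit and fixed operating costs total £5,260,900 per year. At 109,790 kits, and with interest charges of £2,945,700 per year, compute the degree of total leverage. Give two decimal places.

Contribution at this volume is 109,790 × £102.06 = £11,205,167.40.
Operating income = contribution − fixed costs = £11,205,167.40 − £5,260,900 = £5,944,267.40. Interest = £2,945,700.00, so EBIT − I = £2,998,567.40.
DCL = contribution ÷ (EBIT − I) = £11,205,167.40 ÷ £2,998,567.40 = 3.7368.

3.74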